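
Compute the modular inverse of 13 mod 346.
213

gcd(13, 346) = 1, so the inverse exists.
Extended Euclidean algorithm on (346, 13):
346 = 26 × 13 + 8  ⟹  8 = (1)·346 + (-26)·13
13 = 1 × 8 + 5  ⟹  5 = (-1)·346 + (27)·13
8 = 1 × 5 + 3  ⟹  3 = (2)·346 + (-53)·13
5 = 1 × 3 + 2  ⟹  2 = (-3)·346 + (80)·13
3 = 1 × 2 + 1  ⟹  1 = (5)·346 + (-133)·13
So (-133)·13 ≡ 1 (mod 346), i.e. 13^(-1) ≡ -133 ≡ 213 (mod 346).
Check: 13 × 213 = 2769 ≡ 1 (mod 346)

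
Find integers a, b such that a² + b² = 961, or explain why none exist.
0² + 31² (a=0, b=31)

Factorization: 961 = 31^2
By Fermat: n is sum of two squares iff every prime p ≡ 3 (mod 4) appears to even power.
All primes ≡ 3 (mod 4) appear to even power.
Search a = 0, 1, 2, … for 961 - a² a perfect square: first hit at a = 0: 961 - 0 = 961 = 31².
961 = 0² + 31² = 0 + 961 ✓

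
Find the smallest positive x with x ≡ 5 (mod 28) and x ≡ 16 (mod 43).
145

Using Chinese Remainder Theorem:
M = 28 × 43 = 1204
M1 = 43, M2 = 28
y1 = 43^(-1) mod 28 = 15
y2 = 28^(-1) mod 43 = 20
x = (5×43×15 + 16×28×20) mod 1204 = 145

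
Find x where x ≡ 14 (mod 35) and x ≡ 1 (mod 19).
609

Using Chinese Remainder Theorem:
M = 35 × 19 = 665
M1 = 19, M2 = 35
y1 = 19^(-1) mod 35 = 24
y2 = 35^(-1) mod 19 = 6
x = (14×19×24 + 1×35×6) mod 665 = 609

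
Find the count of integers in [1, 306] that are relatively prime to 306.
96

306 = 2 × 3^2 × 17
φ(n) = n × ∏(1 - 1/p) for each prime p dividing n
φ(306) = 306 × (1 - 1/2) × (1 - 1/3) × (1 - 1/17) = 96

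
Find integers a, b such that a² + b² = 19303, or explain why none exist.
Not possible

Factorization: 19303 = 97 × 199
By Fermat: n is sum of two squares iff every prime p ≡ 3 (mod 4) appears to even power.
Prime(s) ≡ 3 (mod 4) with odd exponent: [(199, 1)]
Therefore 19303 cannot be expressed as a² + b².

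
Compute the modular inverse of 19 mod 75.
4

gcd(19, 75) = 1, so the inverse exists.
Extended Euclidean algorithm on (75, 19):
75 = 3 × 19 + 18  ⟹  18 = (1)·75 + (-3)·19
19 = 1 × 18 + 1  ⟹  1 = (-1)·75 + (4)·19
So (4)·19 ≡ 1 (mod 75), i.e. 19^(-1) ≡ 4 (mod 75).
Check: 19 × 4 = 76 ≡ 1 (mod 75)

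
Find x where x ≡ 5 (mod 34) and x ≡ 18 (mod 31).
855

Using Chinese Remainder Theorem:
M = 34 × 31 = 1054
M1 = 31, M2 = 34
y1 = 31^(-1) mod 34 = 11
y2 = 34^(-1) mod 31 = 21
x = (5×31×11 + 18×34×21) mod 1054 = 855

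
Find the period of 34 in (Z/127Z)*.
63

127 is prime, so ord(34) divides φ(127) = 126.
Divisors of 126: 1, 2, 3, 6, 7, 9, 14, 18, 21, 42, 63, 126.
Repeated squaring: 34^1 ≡ 34, 34^2 ≡ 13, 34^4 ≡ 42, 34^8 ≡ 113, 34^16 ≡ 69, 34^32 ≡ 62, 34^64 ≡ 34 (mod 127).
Test 34^d mod 127 for each divisor d in increasing order:
34^1 ≡ 34
34^2 ≡ 13
34^3 = 34^2·34^1 ≡ 61
34^6 = 34^4·34^2 ≡ 38
34^7 = 34^4·34^2·34^1 ≡ 22
34^9 = 34^8·34^1 ≡ 32
34^14 = 34^8·34^4·34^2 ≡ 103
34^18 = 34^16·34^2 ≡ 8
34^21 = 34^16·34^4·34^1 ≡ 107
34^42 = 34^32·34^8·34^2 ≡ 19
34^63 = 34^32·34^16·34^8·34^4·34^2·34^1 ≡ 1  ← first divisor giving 1
The order is 63.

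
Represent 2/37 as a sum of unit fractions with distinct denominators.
1/19 + 1/703

Greedy algorithm:
2/37: ceiling(37/2) = 19, use 1/19
1/703: ceiling(703/1) = 703, use 1/703
Result: 2/37 = 1/19 + 1/703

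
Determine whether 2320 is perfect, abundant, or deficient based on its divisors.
abundant

Proper divisors of 2320: sum = 1 + 2 + 4 + 5 + 8 + 10 + 16 + 20 + ... + 290 + 464 + 580 + 1160 (19 divisors) = 3260
Since 3260 > 2320, 2320 is abundant.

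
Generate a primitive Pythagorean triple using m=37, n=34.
(213, 2516, 2525)

Euclid's formula: a = m² - n², b = 2mn, c = m² + n²
m = 37, n = 34
a = 37² - 34² = 1369 - 1156 = 213
b = 2 × 37 × 34 = 2516
c = 37² + 34² = 1369 + 1156 = 2525
Verification: 213² + 2516² = 45369 + 6330256 = 6375625 = 2525² ✓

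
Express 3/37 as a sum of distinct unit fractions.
1/13 + 1/241 + 1/115921

Greedy algorithm:
3/37: ceiling(37/3) = 13, use 1/13
2/481: ceiling(481/2) = 241, use 1/241
1/115921: ceiling(115921/1) = 115921, use 1/115921
Result: 3/37 = 1/13 + 1/241 + 1/115921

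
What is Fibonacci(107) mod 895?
58

Matrix identity: Q^n = [[F_(n+1), F_n], [F_n, F_(n-1)]] with Q = [[1,1],[1,0]].
n = 107 = 1101011₂. Square-and-multiply, entries mod 895:
Q^1 = [[1,1],[1,0]]
Q^3 = (Q^1)²·Q = [[3,2],[2,1]]
Q^6 = (Q^3)² = [[13,8],[8,5]]
Q^13 = (Q^6)²·Q = [[377,233],[233,144]]
Q^26 = (Q^13)² = [[413,568],[568,740]]
Q^53 = (Q^26)²·Q = [[707,48],[48,659]]
Q^107 = (Q^53)²·Q = [[291,58],[58,233]]
F_107 mod 895 = Q^107[0][1] = 58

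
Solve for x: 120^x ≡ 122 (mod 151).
63

Baby-step giant-step with step n = ⌈√151⌉ = 13.
Baby steps 120^j mod 151 (j:value) for j=0..12: 0:1, 1:120, 2:55, 3:107, 4:5, 5:147, 6:124, 7:82, 8:25, 9:131, 10:16, 11:108, 12:125.
Giant-step multiplier: 120^(-13) ≡ 120^(150-13) = 120^137 ≡ 77 (mod 151).
Giant steps γ_i = 122·77^i mod 151: γ_0=122, γ_1=32, γ_2=48, γ_3=72, γ_4=108 (in table at j=11).
x = i·n + j = 4·13 + 11 = 63.
Check: 120^63 ≡ 122 (mod 151).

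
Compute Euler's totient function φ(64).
32

64 = 2^6
φ(n) = n × ∏(1 - 1/p) for each prime p dividing n
φ(64) = 64 × (1 - 1/2) = 32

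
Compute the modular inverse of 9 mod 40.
9

gcd(9, 40) = 1, so the inverse exists.
Extended Euclidean algorithm on (40, 9):
40 = 4 × 9 + 4  ⟹  4 = (1)·40 + (-4)·9
9 = 2 × 4 + 1  ⟹  1 = (-2)·40 + (9)·9
So (9)·9 ≡ 1 (mod 40), i.e. 9^(-1) ≡ 9 (mod 40).
Check: 9 × 9 = 81 ≡ 1 (mod 40)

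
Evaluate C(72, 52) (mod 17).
16

Using Lucas' theorem:
Write n=72 and k=52 in base 17:
n in base 17: [4, 4]
k in base 17: [3, 1]
C(72,52) mod 17 = ∏ C(n_i, k_i) mod 17
Digit binomials (mod 17): C(4,3) = 4; C(4,1) = 4
Product: 4 × 4 = 16 ≡ 16 (mod 17)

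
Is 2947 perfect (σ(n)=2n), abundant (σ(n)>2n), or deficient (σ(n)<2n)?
deficient

Proper divisors of 2947: sum = 1 + 7 + 421 = 429
Since 429 < 2947, 2947 is deficient.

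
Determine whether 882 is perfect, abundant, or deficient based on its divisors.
abundant

Proper divisors of 882: sum = 1 + 2 + 3 + 6 + 7 + 9 + 14 + 18 + ... + 126 + 147 + 294 + 441 (17 divisors) = 1341
Since 1341 > 882, 882 is abundant.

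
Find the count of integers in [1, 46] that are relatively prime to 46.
22

46 = 2 × 23
φ(n) = n × ∏(1 - 1/p) for each prime p dividing n
φ(46) = 46 × (1 - 1/2) × (1 - 1/23) = 22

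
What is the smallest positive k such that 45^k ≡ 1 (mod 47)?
46

47 is prime, so ord(45) divides φ(47) = 46.
Divisors of 46: 1, 2, 23, 46.
Repeated squaring: 45^1 ≡ 45, 45^2 ≡ 4, 45^4 ≡ 16, 45^8 ≡ 21, 45^16 ≡ 18, 45^32 ≡ 42 (mod 47).
Test 45^d mod 47 for each divisor d in increasing order:
45^1 ≡ 45
45^2 ≡ 4
45^23 = 45^16·45^4·45^2·45^1 ≡ 46
45^46 = 45^32·45^8·45^4·45^2 ≡ 1  ← first divisor giving 1
The order is 46.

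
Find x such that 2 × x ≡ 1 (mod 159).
80

gcd(2, 159) = 1, so the inverse exists.
Extended Euclidean algorithm on (159, 2):
159 = 79 × 2 + 1  ⟹  1 = (1)·159 + (-79)·2
So (-79)·2 ≡ 1 (mod 159), i.e. 2^(-1) ≡ -79 ≡ 80 (mod 159).
Check: 2 × 80 = 160 ≡ 1 (mod 159)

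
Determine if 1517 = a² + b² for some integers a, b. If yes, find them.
19² + 34² (a=19, b=34)

Factorization: 1517 = 37 × 41
By Fermat: n is sum of two squares iff every prime p ≡ 3 (mod 4) appears to even power.
All primes ≡ 3 (mod 4) appear to even power.
Search a = 0, 1, 2, … for 1517 - a² a perfect square: first hit at a = 19: 1517 - 361 = 1156 = 34².
1517 = 19² + 34² = 361 + 1156 ✓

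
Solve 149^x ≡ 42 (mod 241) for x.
89

Baby-step giant-step with step n = ⌈√241⌉ = 16.
Baby steps 149^j mod 241 (j:value) for j=0..15: 0:1, 1:149, 2:29, 3:224, 4:118, 5:230, 6:48, 7:163, 8:187, 9:148, 10:121, 11:195, 12:135, 13:112, 14:59, 15:115.
Giant-step multiplier: 149^(-16) ≡ 149^(240-16) = 149^224 ≡ 231 (mod 241).
Giant steps γ_i = 42·231^i mod 241: γ_0=42, γ_1=62, γ_2=103, γ_3=175, γ_4=178, γ_5=148 (in table at j=9).
x = i·n + j = 5·16 + 9 = 89.
Check: 149^89 ≡ 42 (mod 241).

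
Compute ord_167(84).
83

167 is prime, so ord(84) divides φ(167) = 166.
Divisors of 166: 1, 2, 83, 166.
Repeated squaring: 84^1 ≡ 84, 84^2 ≡ 42, 84^4 ≡ 94, 84^8 ≡ 152, 84^16 ≡ 58, 84^32 ≡ 24, 84^64 ≡ 75, 84^128 ≡ 114 (mod 167).
Test 84^d mod 167 for each divisor d in increasing order:
84^1 ≡ 84
84^2 ≡ 42
84^83 = 84^64·84^16·84^2·84^1 ≡ 1  ← first divisor giving 1
The order is 83.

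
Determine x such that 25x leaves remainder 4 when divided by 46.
x ≡ 2 (mod 46)

gcd(25, 46) = 1, which divides 4, so solutions exist.
Find 25^(-1) mod 46 by the extended Euclidean algorithm:
46 = 1 × 25 + 21  ⟹  21 = (1)·46 + (-1)·25
25 = 1 × 21 + 4  ⟹  4 = (-1)·46 + (2)·25
21 = 5 × 4 + 1  ⟹  1 = (6)·46 + (-11)·25
So (-11)·25 ≡ 1 (mod 46), i.e. 25^(-1) ≡ -11 ≡ 35 (mod 46).
x ≡ 35 × 4 = 140 ≡ 2 (mod 46).
Check: 25 × 2 = 50 ≡ 4 (mod 46).
Unique solution: x ≡ 2 (mod 46)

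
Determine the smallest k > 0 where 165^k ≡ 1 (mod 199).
99

199 is prime, so ord(165) divides φ(199) = 198.
Divisors of 198: 1, 2, 3, 6, 9, 11, 18, 22, 33, 66, 99, 198.
Repeated squaring: 165^1 ≡ 165, 165^2 ≡ 161, 165^4 ≡ 51, 165^8 ≡ 14, 165^16 ≡ 196, 165^32 ≡ 9, 165^64 ≡ 81, 165^128 ≡ 193 (mod 199).
Test 165^d mod 199 for each divisor d in increasing order:
165^1 ≡ 165
165^2 ≡ 161
165^3 = 165^2·165^1 ≡ 98
165^6 = 165^4·165^2 ≡ 52
165^9 = 165^8·165^1 ≡ 121
165^11 = 165^8·165^2·165^1 ≡ 178
165^18 = 165^16·165^2 ≡ 114
165^22 = 165^16·165^4·165^2 ≡ 43
165^33 = 165^32·165^1 ≡ 92
165^66 = 165^64·165^2 ≡ 106
165^99 = 165^64·165^32·165^2·165^1 ≡ 1  ← first divisor giving 1
The order is 99.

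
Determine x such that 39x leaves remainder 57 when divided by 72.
x ≡ 7 (mod 24)

gcd(39, 72) = 3, which divides 57, so solutions exist.
Divide through by 3: 13x ≡ 19 (mod 24).
Find 13^(-1) mod 24 by the extended Euclidean algorithm:
24 = 1 × 13 + 11  ⟹  11 = (1)·24 + (-1)·13
13 = 1 × 11 + 2  ⟹  2 = (-1)·24 + (2)·13
11 = 5 × 2 + 1  ⟹  1 = (6)·24 + (-11)·13
So (-11)·13 ≡ 1 (mod 24), i.e. 13^(-1) ≡ -11 ≡ 13 (mod 24).
x ≡ 13 × 19 = 247 ≡ 7 (mod 24).
Check: 39 × 7 = 273 ≡ 57 (mod 72).
x ≡ 7 (mod 24), giving 3 solutions mod 72.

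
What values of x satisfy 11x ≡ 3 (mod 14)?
x ≡ 13 (mod 14)

gcd(11, 14) = 1, which divides 3, so solutions exist.
Find 11^(-1) mod 14 by the extended Euclidean algorithm:
14 = 1 × 11 + 3  ⟹  3 = (1)·14 + (-1)·11
11 = 3 × 3 + 2  ⟹  2 = (-3)·14 + (4)·11
3 = 1 × 2 + 1  ⟹  1 = (4)·14 + (-5)·11
So (-5)·11 ≡ 1 (mod 14), i.e. 11^(-1) ≡ -5 ≡ 9 (mod 14).
x ≡ 9 × 3 = 27 ≡ 13 (mod 14).
Check: 11 × 13 = 143 ≡ 3 (mod 14).
Unique solution: x ≡ 13 (mod 14)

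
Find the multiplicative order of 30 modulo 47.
46

47 is prime, so ord(30) divides φ(47) = 46.
Divisors of 46: 1, 2, 23, 46.
Repeated squaring: 30^1 ≡ 30, 30^2 ≡ 7, 30^4 ≡ 2, 30^8 ≡ 4, 30^16 ≡ 16, 30^32 ≡ 21 (mod 47).
Test 30^d mod 47 for each divisor d in increasing order:
30^1 ≡ 30
30^2 ≡ 7
30^23 = 30^16·30^4·30^2·30^1 ≡ 46
30^46 = 30^32·30^8·30^4·30^2 ≡ 1  ← first divisor giving 1
The order is 46.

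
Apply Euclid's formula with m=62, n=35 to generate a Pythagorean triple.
(2619, 4340, 5069)

Euclid's formula: a = m² - n², b = 2mn, c = m² + n²
m = 62, n = 35
a = 62² - 35² = 3844 - 1225 = 2619
b = 2 × 62 × 35 = 4340
c = 62² + 35² = 3844 + 1225 = 5069
Verification: 2619² + 4340² = 6859161 + 18835600 = 25694761 = 5069² ✓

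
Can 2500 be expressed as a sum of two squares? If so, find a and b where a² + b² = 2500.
0² + 50² (a=0, b=50)

Factorization: 2500 = 2^2 × 5^4
By Fermat: n is sum of two squares iff every prime p ≡ 3 (mod 4) appears to even power.
All primes ≡ 3 (mod 4) appear to even power.
Search a = 0, 1, 2, … for 2500 - a² a perfect square: first hit at a = 0: 2500 - 0 = 2500 = 50².
2500 = 0² + 50² = 0 + 2500 ✓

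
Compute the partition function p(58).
715220

p(n) counts ways to write n as a sum of positive integers (order ignored).
Euler's pentagonal recurrence: p(k) = p(k-1) + p(k-2) - p(k-5) - p(k-7) + p(k-12) + p(k-15) - ... (offsets j(3j∓1)/2, signs ++--, p(0)=1, p(<0)=0).
DP table for k = 0..57: p(0)=1, p(1)=1, p(2)=2, p(3)=3, p(4)=5, p(5)=7, p(6)=11, p(7)=15, p(8)=22, p(9)=30, p(10)=42, p(11)=56, p(12)=77, p(13)=101, p(14)=135, p(15)=176, p(16)=231, p(17)=297, p(18)=385, p(19)=490, p(20)=627, p(21)=792, p(22)=1002, p(23)=1255, p(24)=1575, p(25)=1958, p(26)=2436, p(27)=3010, p(28)=3718, p(29)=4565, p(30)=5604, p(31)=6842, p(32)=8349, p(33)=10143, p(34)=12310, p(35)=14883, p(36)=17977, p(37)=21637, p(38)=26015, p(39)=31185, p(40)=37338, p(41)=44583, p(42)=53174, p(43)=63261, p(44)=75175, p(45)=89134, p(46)=105558, p(47)=124754, p(48)=147273, p(49)=173525, p(50)=204226, p(51)=239943, p(52)=281589, p(53)=329931, p(54)=386155, p(55)=451276, p(56)=526823, p(57)=614154.
Final step: p(58) = p(57) + p(56) - p(53) - p(51) + p(46) + p(43) - p(36) - p(32) + p(23) + p(18) - p(7) - p(1)
= 614154 + 526823 - 329931 - 239943 + 105558 + 63261 - 17977 - 8349 + 1255 + 385 - 15 - 1
= 715220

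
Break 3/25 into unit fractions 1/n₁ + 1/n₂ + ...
1/9 + 1/113 + 1/25425

Greedy algorithm:
3/25: ceiling(25/3) = 9, use 1/9
2/225: ceiling(225/2) = 113, use 1/113
1/25425: ceiling(25425/1) = 25425, use 1/25425
Result: 3/25 = 1/9 + 1/113 + 1/25425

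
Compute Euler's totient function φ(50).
20

50 = 2 × 5^2
φ(n) = n × ∏(1 - 1/p) for each prime p dividing n
φ(50) = 50 × (1 - 1/2) × (1 - 1/5) = 20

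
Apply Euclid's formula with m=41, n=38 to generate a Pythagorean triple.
(237, 3116, 3125)

Euclid's formula: a = m² - n², b = 2mn, c = m² + n²
m = 41, n = 38
a = 41² - 38² = 1681 - 1444 = 237
b = 2 × 41 × 38 = 3116
c = 41² + 38² = 1681 + 1444 = 3125
Verification: 237² + 3116² = 56169 + 9709456 = 9765625 = 3125² ✓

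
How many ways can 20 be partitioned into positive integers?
627

p(n) counts ways to write n as a sum of positive integers (order ignored).
Euler's pentagonal recurrence: p(k) = p(k-1) + p(k-2) - p(k-5) - p(k-7) + p(k-12) + p(k-15) - ... (offsets j(3j∓1)/2, signs ++--, p(0)=1, p(<0)=0).
DP table for k = 0..19: p(0)=1, p(1)=1, p(2)=2, p(3)=3, p(4)=5, p(5)=7, p(6)=11, p(7)=15, p(8)=22, p(9)=30, p(10)=42, p(11)=56, p(12)=77, p(13)=101, p(14)=135, p(15)=176, p(16)=231, p(17)=297, p(18)=385, p(19)=490.
Final step: p(20) = p(19) + p(18) - p(15) - p(13) + p(8) + p(5)
= 490 + 385 - 176 - 101 + 22 + 7
= 627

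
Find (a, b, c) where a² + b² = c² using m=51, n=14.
(2405, 1428, 2797)

Euclid's formula: a = m² - n², b = 2mn, c = m² + n²
m = 51, n = 14
a = 51² - 14² = 2601 - 196 = 2405
b = 2 × 51 × 14 = 1428
c = 51² + 14² = 2601 + 196 = 2797
Verification: 2405² + 1428² = 5784025 + 2039184 = 7823209 = 2797² ✓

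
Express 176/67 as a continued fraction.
[2; 1, 1, 1, 2, 8]

Euclidean algorithm steps:
176 = 2 × 67 + 42
67 = 1 × 42 + 25
42 = 1 × 25 + 17
25 = 1 × 17 + 8
17 = 2 × 8 + 1
8 = 8 × 1 + 0
Continued fraction: [2; 1, 1, 1, 2, 8]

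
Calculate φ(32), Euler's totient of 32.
16

32 = 2^5
φ(n) = n × ∏(1 - 1/p) for each prime p dividing n
φ(32) = 32 × (1 - 1/2) = 16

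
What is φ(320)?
128

320 = 2^6 × 5
φ(n) = n × ∏(1 - 1/p) for each prime p dividing n
φ(320) = 320 × (1 - 1/2) × (1 - 1/5) = 128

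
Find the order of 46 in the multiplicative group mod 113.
112

113 is prime, so ord(46) divides φ(113) = 112.
Divisors of 112: 1, 2, 4, 7, 8, 14, 16, 28, 56, 112.
Repeated squaring: 46^1 ≡ 46, 46^2 ≡ 82, 46^4 ≡ 57, 46^8 ≡ 85, 46^16 ≡ 106, 46^32 ≡ 49, 46^64 ≡ 28 (mod 113).
Test 46^d mod 113 for each divisor d in increasing order:
46^1 ≡ 46
46^2 ≡ 82
46^4 ≡ 57
46^7 = 46^4·46^2·46^1 ≡ 78
46^8 ≡ 85
46^14 = 46^8·46^4·46^2 ≡ 95
46^16 ≡ 106
46^28 = 46^16·46^8·46^4 ≡ 98
46^56 = 46^32·46^16·46^8 ≡ 112
46^112 = 46^64·46^32·46^16 ≡ 1  ← first divisor giving 1
The order is 112.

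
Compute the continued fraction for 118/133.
[0; 1, 7, 1, 6, 2]

Euclidean algorithm steps:
118 = 0 × 133 + 118
133 = 1 × 118 + 15
118 = 7 × 15 + 13
15 = 1 × 13 + 2
13 = 6 × 2 + 1
2 = 2 × 1 + 0
Continued fraction: [0; 1, 7, 1, 6, 2]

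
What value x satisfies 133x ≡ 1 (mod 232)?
157

gcd(133, 232) = 1, so the inverse exists.
Extended Euclidean algorithm on (232, 133):
232 = 1 × 133 + 99  ⟹  99 = (1)·232 + (-1)·133
133 = 1 × 99 + 34  ⟹  34 = (-1)·232 + (2)·133
99 = 2 × 34 + 31  ⟹  31 = (3)·232 + (-5)·133
34 = 1 × 31 + 3  ⟹  3 = (-4)·232 + (7)·133
31 = 10 × 3 + 1  ⟹  1 = (43)·232 + (-75)·133
So (-75)·133 ≡ 1 (mod 232), i.e. 133^(-1) ≡ -75 ≡ 157 (mod 232).
Check: 133 × 157 = 20881 ≡ 1 (mod 232)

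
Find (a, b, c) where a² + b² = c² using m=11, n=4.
(105, 88, 137)

Euclid's formula: a = m² - n², b = 2mn, c = m² + n²
m = 11, n = 4
a = 11² - 4² = 121 - 16 = 105
b = 2 × 11 × 4 = 88
c = 11² + 4² = 121 + 16 = 137
Verification: 105² + 88² = 11025 + 7744 = 18769 = 137² ✓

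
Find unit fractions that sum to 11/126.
1/12 + 1/252

Greedy algorithm:
11/126: ceiling(126/11) = 12, use 1/12
1/252: ceiling(252/1) = 252, use 1/252
Result: 11/126 = 1/12 + 1/252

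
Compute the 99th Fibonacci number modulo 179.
157

Matrix identity: Q^n = [[F_(n+1), F_n], [F_n, F_(n-1)]] with Q = [[1,1],[1,0]].
n = 99 = 1100011₂. Square-and-multiply, entries mod 179:
Q^1 = [[1,1],[1,0]]
Q^3 = (Q^1)²·Q = [[3,2],[2,1]]
Q^6 = (Q^3)² = [[13,8],[8,5]]
Q^12 = (Q^6)² = [[54,144],[144,89]]
Q^24 = (Q^12)² = [[24,7],[7,17]]
Q^49 = (Q^24)²·Q = [[17,88],[88,108]]
Q^99 = (Q^49)²·Q = [[59,157],[157,81]]
F_99 mod 179 = Q^99[0][1] = 157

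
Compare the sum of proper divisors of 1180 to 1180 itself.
abundant

Proper divisors of 1180: sum = 1 + 2 + 4 + 5 + 10 + 20 + 59 + 118 + 236 + 295 + 590 = 1340
Since 1340 > 1180, 1180 is abundant.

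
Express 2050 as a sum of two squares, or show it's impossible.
5² + 45² (a=5, b=45)

Factorization: 2050 = 2 × 5^2 × 41
By Fermat: n is sum of two squares iff every prime p ≡ 3 (mod 4) appears to even power.
All primes ≡ 3 (mod 4) appear to even power.
Search a = 0, 1, 2, … for 2050 - a² a perfect square: first hit at a = 5: 2050 - 25 = 2025 = 45².
2050 = 5² + 45² = 25 + 2025 ✓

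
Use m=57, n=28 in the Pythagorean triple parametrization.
(2465, 3192, 4033)

Euclid's formula: a = m² - n², b = 2mn, c = m² + n²
m = 57, n = 28
a = 57² - 28² = 3249 - 784 = 2465
b = 2 × 57 × 28 = 3192
c = 57² + 28² = 3249 + 784 = 4033
Verification: 2465² + 3192² = 6076225 + 10188864 = 16265089 = 4033² ✓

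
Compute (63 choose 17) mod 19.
0

Using Lucas' theorem:
Write n=63 and k=17 in base 19:
n in base 19: [3, 6]
k in base 19: [0, 17]
C(63,17) mod 19 = ∏ C(n_i, k_i) mod 19
Digit binomials (mod 19): C(3,0) = 1; C(6,17) = 0 (k_i > n_i)
Product: 1 × 0 = 0 ≡ 0 (mod 19)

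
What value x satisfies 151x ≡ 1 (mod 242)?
117

gcd(151, 242) = 1, so the inverse exists.
Extended Euclidean algorithm on (242, 151):
242 = 1 × 151 + 91  ⟹  91 = (1)·242 + (-1)·151
151 = 1 × 91 + 60  ⟹  60 = (-1)·242 + (2)·151
91 = 1 × 60 + 31  ⟹  31 = (2)·242 + (-3)·151
60 = 1 × 31 + 29  ⟹  29 = (-3)·242 + (5)·151
31 = 1 × 29 + 2  ⟹  2 = (5)·242 + (-8)·151
29 = 14 × 2 + 1  ⟹  1 = (-73)·242 + (117)·151
So (117)·151 ≡ 1 (mod 242), i.e. 151^(-1) ≡ 117 (mod 242).
Check: 151 × 117 = 17667 ≡ 1 (mod 242)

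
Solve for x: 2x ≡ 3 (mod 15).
x ≡ 9 (mod 15)

gcd(2, 15) = 1, which divides 3, so solutions exist.
Find 2^(-1) mod 15 by the extended Euclidean algorithm:
15 = 7 × 2 + 1  ⟹  1 = (1)·15 + (-7)·2
So (-7)·2 ≡ 1 (mod 15), i.e. 2^(-1) ≡ -7 ≡ 8 (mod 15).
x ≡ 8 × 3 = 24 ≡ 9 (mod 15).
Check: 2 × 9 = 18 ≡ 3 (mod 15).
Unique solution: x ≡ 9 (mod 15)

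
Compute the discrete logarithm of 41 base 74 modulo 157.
45

Baby-step giant-step with step n = ⌈√157⌉ = 13.
Baby steps 74^j mod 157 (j:value) for j=0..12: 0:1, 1:74, 2:138, 3:7, 4:47, 5:24, 6:49, 7:15, 8:11, 9:29, 10:105, 11:77, 12:46.
Giant-step multiplier: 74^(-13) ≡ 74^(156-13) = 74^143 ≡ 135 (mod 157).
Giant steps γ_i = 41·135^i mod 157: γ_0=41, γ_1=40, γ_2=62, γ_3=49 (in table at j=6).
x = i·n + j = 3·13 + 6 = 45.
Check: 74^45 ≡ 41 (mod 157).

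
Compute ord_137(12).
136

137 is prime, so ord(12) divides φ(137) = 136.
Divisors of 136: 1, 2, 4, 8, 17, 34, 68, 136.
Repeated squaring: 12^1 ≡ 12, 12^2 ≡ 7, 12^4 ≡ 49, 12^8 ≡ 72, 12^16 ≡ 115, 12^32 ≡ 73, 12^64 ≡ 123, 12^128 ≡ 59 (mod 137).
Test 12^d mod 137 for each divisor d in increasing order:
12^1 ≡ 12
12^2 ≡ 7
12^4 ≡ 49
12^8 ≡ 72
12^17 = 12^16·12^1 ≡ 10
12^34 = 12^32·12^2 ≡ 100
12^68 = 12^64·12^4 ≡ 136
12^136 = 12^128·12^8 ≡ 1  ← first divisor giving 1
The order is 136.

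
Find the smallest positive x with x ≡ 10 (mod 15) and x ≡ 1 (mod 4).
25

Using Chinese Remainder Theorem:
M = 15 × 4 = 60
M1 = 4, M2 = 15
y1 = 4^(-1) mod 15 = 4
y2 = 15^(-1) mod 4 = 3
x = (10×4×4 + 1×15×3) mod 60 = 25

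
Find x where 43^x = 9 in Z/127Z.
16

Baby-step giant-step with step n = ⌈√127⌉ = 12.
Baby steps 43^j mod 127 (j:value) for j=0..11: 0:1, 1:43, 2:71, 3:5, 4:88, 5:101, 6:25, 7:59, 8:124, 9:125, 10:41, 11:112.
Giant-step multiplier: 43^(-12) ≡ 43^(126-12) = 43^114 ≡ 38 (mod 127).
Giant steps γ_i = 9·38^i mod 127: γ_0=9, γ_1=88 (in table at j=4).
x = i·n + j = 1·12 + 4 = 16.
Check: 43^16 ≡ 9 (mod 127).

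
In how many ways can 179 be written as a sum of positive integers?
625846753120

p(n) counts ways to write n as a sum of positive integers (order ignored).
Euler's pentagonal recurrence: p(k) = p(k-1) + p(k-2) - p(k-5) - p(k-7) + p(k-12) + p(k-15) - ... (offsets j(3j∓1)/2, signs ++--, p(0)=1, p(<0)=0).
DP table for k = 0..178: p(0)=1, p(1)=1, p(2)=2, p(3)=3, p(4)=5, p(5)=7, p(6)=11, p(7)=15, p(8)=22, p(9)=30, p(10)=42, p(11)=56, p(12)=77, p(13)=101, p(14)=135, p(15)=176, p(16)=231, p(17)=297, p(18)=385, p(19)=490, p(20)=627, p(21)=792, p(22)=1002, p(23)=1255, p(24)=1575, p(25)=1958, p(26)=2436, p(27)=3010, p(28)=3718, p(29)=4565, p(30)=5604, p(31)=6842, p(32)=8349, p(33)=10143, p(34)=12310, p(35)=14883, p(36)=17977, p(37)=21637, p(38)=26015, p(39)=31185, p(40)=37338, p(41)=44583, p(42)=53174, p(43)=63261, p(44)=75175, p(45)=89134, p(46)=105558, p(47)=124754, p(48)=147273, p(49)=173525, p(50)=204226, p(51)=239943, p(52)=281589, p(53)=329931, p(54)=386155, p(55)=451276, p(56)=526823, p(57)=614154, p(58)=715220, p(59)=831820, p(60)=966467, p(61)=1121505, p(62)=1300156, p(63)=1505499, p(64)=1741630, p(65)=2012558, p(66)=2323520, p(67)=2679689, p(68)=3087735, p(69)=3554345, p(70)=4087968, p(71)=4697205, p(72)=5392783, p(73)=6185689, p(74)=7089500, p(75)=8118264, p(76)=9289091, p(77)=10619863, p(78)=12132164, p(79)=13848650, p(80)=15796476, p(81)=18004327, p(82)=20506255, p(83)=23338469, p(84)=26543660, p(85)=30167357, p(86)=34262962, p(87)=38887673, p(88)=44108109, p(89)=49995925, p(90)=56634173, p(91)=64112359, p(92)=72533807, p(93)=82010177, p(94)=92669720, p(95)=104651419, p(96)=118114304, p(97)=133230930, p(98)=150198136, p(99)=169229875, p(100)=190569292, p(101)=214481126, p(102)=241265379, p(103)=271248950, p(104)=304801365, p(105)=342325709, p(106)=384276336, p(107)=431149389, p(108)=483502844, p(109)=541946240, p(110)=607163746, p(111)=679903203, p(112)=761002156, p(113)=851376628, p(114)=952050665, p(115)=1064144451, p(116)=1188908248, p(117)=1327710076, p(118)=1482074143, p(119)=1653668665, p(120)=1844349560, p(121)=2056148051, p(122)=2291320912, p(123)=2552338241, p(124)=2841940500, p(125)=3163127352, p(126)=3519222692, p(127)=3913864295, p(128)=4351078600, p(129)=4835271870, p(130)=5371315400, p(131)=5964539504, p(132)=6620830889, p(133)=7346629512, p(134)=8149040695, p(135)=9035836076, p(136)=10015581680, p(137)=11097645016, p(138)=12292341831, p(139)=13610949895, p(140)=15065878135, p(141)=16670689208, p(142)=18440293320, p(143)=20390982757, p(144)=22540654445, p(145)=24908858009, p(146)=27517052599, p(147)=30388671978, p(148)=33549419497, p(149)=37027355200, p(150)=40853235313, p(151)=45060624582, p(152)=49686288421, p(153)=54770336324, p(154)=60356673280, p(155)=66493182097, p(156)=73232243759, p(157)=80630964769, p(158)=88751778802, p(159)=97662728555, p(160)=107438159466, p(161)=118159068427, p(162)=129913904637, p(163)=142798995930, p(164)=156919475295, p(165)=172389800255, p(166)=189334822579, p(167)=207890420102, p(168)=228204732751, p(169)=250438925115, p(170)=274768617130, p(171)=301384802048, p(172)=330495499613, p(173)=362326859895, p(174)=397125074750, p(175)=435157697830, p(176)=476715857290, p(177)=522115831195, p(178)=571701605655.
Final step: p(179) = p(178) + p(177) - p(174) - p(172) + p(167) + p(164) - p(157) - p(153) + p(144) + p(139) - p(128) - p(122) + p(109) + p(102) - p(87) - p(79) + p(62) + p(53) - p(34) - p(24) + p(3)
= 571701605655 + 522115831195 - 397125074750 - 330495499613 + 207890420102 + 156919475295 - 80630964769 - 54770336324 + 22540654445 + 13610949895 - 4351078600 - 2291320912 + 541946240 + 241265379 - 38887673 - 13848650 + 1300156 + 329931 - 12310 - 1575 + 3
= 625846753120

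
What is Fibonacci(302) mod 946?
309

Matrix identity: Q^n = [[F_(n+1), F_n], [F_n, F_(n-1)]] with Q = [[1,1],[1,0]].
n = 302 = 100101110₂. Square-and-multiply, entries mod 946:
Q^1 = [[1,1],[1,0]]
Q^2 = (Q^1)² = [[2,1],[1,1]]
Q^4 = (Q^2)² = [[5,3],[3,2]]
Q^9 = (Q^4)²·Q = [[55,34],[34,21]]
Q^18 = (Q^9)² = [[397,692],[692,651]]
Q^37 = (Q^18)²·Q = [[395,761],[761,580]]
Q^75 = (Q^37)²·Q = [[415,104],[104,311]]
Q^151 = (Q^75)²·Q = [[287,463],[463,770]]
Q^302 = (Q^151)² = [[640,309],[309,331]]
F_302 mod 946 = Q^302[0][1] = 309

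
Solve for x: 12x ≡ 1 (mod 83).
7

gcd(12, 83) = 1, so the inverse exists.
Extended Euclidean algorithm on (83, 12):
83 = 6 × 12 + 11  ⟹  11 = (1)·83 + (-6)·12
12 = 1 × 11 + 1  ⟹  1 = (-1)·83 + (7)·12
So (7)·12 ≡ 1 (mod 83), i.e. 12^(-1) ≡ 7 (mod 83).
Check: 12 × 7 = 84 ≡ 1 (mod 83)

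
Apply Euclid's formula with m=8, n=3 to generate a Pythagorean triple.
(55, 48, 73)

Euclid's formula: a = m² - n², b = 2mn, c = m² + n²
m = 8, n = 3
a = 8² - 3² = 64 - 9 = 55
b = 2 × 8 × 3 = 48
c = 8² + 3² = 64 + 9 = 73
Verification: 55² + 48² = 3025 + 2304 = 5329 = 73² ✓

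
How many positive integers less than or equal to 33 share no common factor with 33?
20

33 = 3 × 11
φ(n) = n × ∏(1 - 1/p) for each prime p dividing n
φ(33) = 33 × (1 - 1/3) × (1 - 1/11) = 20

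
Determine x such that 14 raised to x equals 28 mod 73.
17

Baby-step giant-step with step n = ⌈√73⌉ = 9.
Baby steps 14^j mod 73 (j:value) for j=0..8: 0:1, 1:14, 2:50, 3:43, 4:18, 5:33, 6:24, 7:44, 8:32.
Giant-step multiplier: 14^(-9) ≡ 14^(72-9) = 14^63 ≡ 22 (mod 73).
Giant steps γ_i = 28·22^i mod 73: γ_0=28, γ_1=32 (in table at j=8).
x = i·n + j = 1·9 + 8 = 17.
Check: 14^17 ≡ 28 (mod 73).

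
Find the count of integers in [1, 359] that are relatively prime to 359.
358

359 = 359
φ(n) = n × ∏(1 - 1/p) for each prime p dividing n
φ(359) = 359 × (1 - 1/359) = 358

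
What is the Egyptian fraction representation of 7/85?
1/13 + 1/185 + 1/40885

Greedy algorithm:
7/85: ceiling(85/7) = 13, use 1/13
6/1105: ceiling(1105/6) = 185, use 1/185
1/40885: ceiling(40885/1) = 40885, use 1/40885
Result: 7/85 = 1/13 + 1/185 + 1/40885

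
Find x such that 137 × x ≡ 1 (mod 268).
45

gcd(137, 268) = 1, so the inverse exists.
Extended Euclidean algorithm on (268, 137):
268 = 1 × 137 + 131  ⟹  131 = (1)·268 + (-1)·137
137 = 1 × 131 + 6  ⟹  6 = (-1)·268 + (2)·137
131 = 21 × 6 + 5  ⟹  5 = (22)·268 + (-43)·137
6 = 1 × 5 + 1  ⟹  1 = (-23)·268 + (45)·137
So (45)·137 ≡ 1 (mod 268), i.e. 137^(-1) ≡ 45 (mod 268).
Check: 137 × 45 = 6165 ≡ 1 (mod 268)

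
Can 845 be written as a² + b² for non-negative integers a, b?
2² + 29² (a=2, b=29)

Factorization: 845 = 5 × 13^2
By Fermat: n is sum of two squares iff every prime p ≡ 3 (mod 4) appears to even power.
All primes ≡ 3 (mod 4) appear to even power.
Search a = 0, 1, 2, … for 845 - a² a perfect square: first hit at a = 2: 845 - 4 = 841 = 29².
845 = 2² + 29² = 4 + 841 ✓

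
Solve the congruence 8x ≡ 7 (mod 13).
x ≡ 9 (mod 13)

gcd(8, 13) = 1, which divides 7, so solutions exist.
Find 8^(-1) mod 13 by the extended Euclidean algorithm:
13 = 1 × 8 + 5  ⟹  5 = (1)·13 + (-1)·8
8 = 1 × 5 + 3  ⟹  3 = (-1)·13 + (2)·8
5 = 1 × 3 + 2  ⟹  2 = (2)·13 + (-3)·8
3 = 1 × 2 + 1  ⟹  1 = (-3)·13 + (5)·8
So (5)·8 ≡ 1 (mod 13), i.e. 8^(-1) ≡ 5 (mod 13).
x ≡ 5 × 7 = 35 ≡ 9 (mod 13).
Check: 8 × 9 = 72 ≡ 7 (mod 13).
Unique solution: x ≡ 9 (mod 13)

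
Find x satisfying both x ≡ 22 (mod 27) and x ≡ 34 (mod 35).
454

Using Chinese Remainder Theorem:
M = 27 × 35 = 945
M1 = 35, M2 = 27
y1 = 35^(-1) mod 27 = 17
y2 = 27^(-1) mod 35 = 13
x = (22×35×17 + 34×27×13) mod 945 = 454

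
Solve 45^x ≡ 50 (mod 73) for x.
34

Baby-step giant-step with step n = ⌈√73⌉ = 9.
Baby steps 45^j mod 73 (j:value) for j=0..8: 0:1, 1:45, 2:54, 3:21, 4:69, 5:39, 6:3, 7:62, 8:16.
Giant-step multiplier: 45^(-9) ≡ 45^(72-9) = 45^63 ≡ 51 (mod 73).
Giant steps γ_i = 50·51^i mod 73: γ_0=50, γ_1=68, γ_2=37, γ_3=62 (in table at j=7).
x = i·n + j = 3·9 + 7 = 34.
Check: 45^34 ≡ 50 (mod 73).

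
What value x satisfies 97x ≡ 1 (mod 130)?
63

gcd(97, 130) = 1, so the inverse exists.
Extended Euclidean algorithm on (130, 97):
130 = 1 × 97 + 33  ⟹  33 = (1)·130 + (-1)·97
97 = 2 × 33 + 31  ⟹  31 = (-2)·130 + (3)·97
33 = 1 × 31 + 2  ⟹  2 = (3)·130 + (-4)·97
31 = 15 × 2 + 1  ⟹  1 = (-47)·130 + (63)·97
So (63)·97 ≡ 1 (mod 130), i.e. 97^(-1) ≡ 63 (mod 130).
Check: 97 × 63 = 6111 ≡ 1 (mod 130)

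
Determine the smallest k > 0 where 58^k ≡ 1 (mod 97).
96

97 is prime, so ord(58) divides φ(97) = 96.
Divisors of 96: 1, 2, 3, 4, 6, 8, 12, 16, 24, 32, 48, 96.
Repeated squaring: 58^1 ≡ 58, 58^2 ≡ 66, 58^4 ≡ 88, 58^8 ≡ 81, 58^16 ≡ 62, 58^32 ≡ 61, 58^64 ≡ 35 (mod 97).
Test 58^d mod 97 for each divisor d in increasing order:
58^1 ≡ 58
58^2 ≡ 66
58^3 = 58^2·58^1 ≡ 45
58^4 ≡ 88
58^6 = 58^4·58^2 ≡ 85
58^8 ≡ 81
58^12 = 58^8·58^4 ≡ 47
58^16 ≡ 62
58^24 = 58^16·58^8 ≡ 75
58^32 ≡ 61
58^48 = 58^32·58^16 ≡ 96
58^96 = 58^64·58^32 ≡ 1  ← first divisor giving 1
The order is 96.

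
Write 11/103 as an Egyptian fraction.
1/10 + 1/148 + 1/25407 + 1/1936521540

Greedy algorithm:
11/103: ceiling(103/11) = 10, use 1/10
7/1030: ceiling(1030/7) = 148, use 1/148
3/76220: ceiling(76220/3) = 25407, use 1/25407
1/1936521540: ceiling(1936521540/1) = 1936521540, use 1/1936521540
Result: 11/103 = 1/10 + 1/148 + 1/25407 + 1/1936521540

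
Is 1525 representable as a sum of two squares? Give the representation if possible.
2² + 39² (a=2, b=39)

Factorization: 1525 = 5^2 × 61
By Fermat: n is sum of two squares iff every prime p ≡ 3 (mod 4) appears to even power.
All primes ≡ 3 (mod 4) appear to even power.
Search a = 0, 1, 2, … for 1525 - a² a perfect square: first hit at a = 2: 1525 - 4 = 1521 = 39².
1525 = 2² + 39² = 4 + 1521 ✓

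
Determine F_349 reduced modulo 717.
626

Matrix identity: Q^n = [[F_(n+1), F_n], [F_n, F_(n-1)]] with Q = [[1,1],[1,0]].
n = 349 = 101011101₂. Square-and-multiply, entries mod 717:
Q^1 = [[1,1],[1,0]]
Q^2 = (Q^1)² = [[2,1],[1,1]]
Q^5 = (Q^2)²·Q = [[8,5],[5,3]]
Q^10 = (Q^5)² = [[89,55],[55,34]]
Q^21 = (Q^10)²·Q = [[503,191],[191,312]]
Q^43 = (Q^21)²·Q = [[615,539],[539,76]]
Q^87 = (Q^43)²·Q = [[111,502],[502,326]]
Q^174 = (Q^87)² = [[469,689],[689,497]]
Q^349 = (Q^174)²·Q = [[107,626],[626,198]]
F_349 mod 717 = Q^349[0][1] = 626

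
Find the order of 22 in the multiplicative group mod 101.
50

101 is prime, so ord(22) divides φ(101) = 100.
Divisors of 100: 1, 2, 4, 5, 10, 20, 25, 50, 100.
Repeated squaring: 22^1 ≡ 22, 22^2 ≡ 80, 22^4 ≡ 37, 22^8 ≡ 56, 22^16 ≡ 5, 22^32 ≡ 25, 22^64 ≡ 19 (mod 101).
Test 22^d mod 101 for each divisor d in increasing order:
22^1 ≡ 22
22^2 ≡ 80
22^4 ≡ 37
22^5 = 22^4·22^1 ≡ 6
22^10 = 22^8·22^2 ≡ 36
22^20 = 22^16·22^4 ≡ 84
22^25 = 22^16·22^8·22^1 ≡ 100
22^50 = 22^32·22^16·22^2 ≡ 1  ← first divisor giving 1
The order is 50.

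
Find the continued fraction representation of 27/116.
[0; 4, 3, 2, 1, 2]

Euclidean algorithm steps:
27 = 0 × 116 + 27
116 = 4 × 27 + 8
27 = 3 × 8 + 3
8 = 2 × 3 + 2
3 = 1 × 2 + 1
2 = 2 × 1 + 0
Continued fraction: [0; 4, 3, 2, 1, 2]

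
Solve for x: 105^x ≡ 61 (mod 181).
175

Baby-step giant-step with step n = ⌈√181⌉ = 14.
Baby steps 105^j mod 181 (j:value) for j=0..13: 0:1, 1:105, 2:165, 3:130, 4:75, 5:92, 6:67, 7:157, 8:14, 9:22, 10:138, 11:10, 12:145, 13:21.
Giant-step multiplier: 105^(-14) ≡ 105^(180-14) = 105^166 ≡ 11 (mod 181).
Giant steps γ_i = 61·11^i mod 181: γ_0=61, γ_1=128, γ_2=141, γ_3=103, γ_4=47, γ_5=155, γ_6=76, γ_7=112, γ_8=146, γ_9=158, γ_10=109, γ_11=113, γ_12=157 (in table at j=7).
x = i·n + j = 12·14 + 7 = 175.
Check: 105^175 ≡ 61 (mod 181).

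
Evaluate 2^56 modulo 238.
18

Repeated squaring. Binary of 56 = 111000.
2^1 ≡ 2 (mod 238); 2^2 ≡ 4 (mod 238); 2^4 ≡ 16 (mod 238); 2^8 ≡ 18 (mod 238); 2^16 ≡ 86 (mod 238); 2^32 ≡ 18 (mod 238)
2^56 = 2^8 × 2^16 × 2^32 ≡ 18 (mod 238)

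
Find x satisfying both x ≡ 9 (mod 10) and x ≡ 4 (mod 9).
49

Using Chinese Remainder Theorem:
M = 10 × 9 = 90
M1 = 9, M2 = 10
y1 = 9^(-1) mod 10 = 9
y2 = 10^(-1) mod 9 = 1
x = (9×9×9 + 4×10×1) mod 90 = 49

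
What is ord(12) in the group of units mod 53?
52

53 is prime, so ord(12) divides φ(53) = 52.
Divisors of 52: 1, 2, 4, 13, 26, 52.
Repeated squaring: 12^1 ≡ 12, 12^2 ≡ 38, 12^4 ≡ 13, 12^8 ≡ 10, 12^16 ≡ 47, 12^32 ≡ 36 (mod 53).
Test 12^d mod 53 for each divisor d in increasing order:
12^1 ≡ 12
12^2 ≡ 38
12^4 ≡ 13
12^13 = 12^8·12^4·12^1 ≡ 23
12^26 = 12^16·12^8·12^2 ≡ 52
12^52 = 12^32·12^16·12^4 ≡ 1  ← first divisor giving 1
The order is 52.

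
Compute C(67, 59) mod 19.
7

Using Lucas' theorem:
Write n=67 and k=59 in base 19:
n in base 19: [3, 10]
k in base 19: [3, 2]
C(67,59) mod 19 = ∏ C(n_i, k_i) mod 19
Digit binomials (mod 19): C(3,3) = 1; C(10,2) = 45 ≡ 7
Product: 1 × 7 = 7 ≡ 7 (mod 19)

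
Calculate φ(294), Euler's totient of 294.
84

294 = 2 × 3 × 7^2
φ(n) = n × ∏(1 - 1/p) for each prime p dividing n
φ(294) = 294 × (1 - 1/2) × (1 - 1/3) × (1 - 1/7) = 84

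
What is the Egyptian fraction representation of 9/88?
1/10 + 1/440

Greedy algorithm:
9/88: ceiling(88/9) = 10, use 1/10
1/440: ceiling(440/1) = 440, use 1/440
Result: 9/88 = 1/10 + 1/440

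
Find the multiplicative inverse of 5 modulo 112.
45

gcd(5, 112) = 1, so the inverse exists.
Extended Euclidean algorithm on (112, 5):
112 = 22 × 5 + 2  ⟹  2 = (1)·112 + (-22)·5
5 = 2 × 2 + 1  ⟹  1 = (-2)·112 + (45)·5
So (45)·5 ≡ 1 (mod 112), i.e. 5^(-1) ≡ 45 (mod 112).
Check: 5 × 45 = 225 ≡ 1 (mod 112)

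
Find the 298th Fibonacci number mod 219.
1

Matrix identity: Q^n = [[F_(n+1), F_n], [F_n, F_(n-1)]] with Q = [[1,1],[1,0]].
n = 298 = 100101010₂. Square-and-multiply, entries mod 219:
Q^1 = [[1,1],[1,0]]
Q^2 = (Q^1)² = [[2,1],[1,1]]
Q^4 = (Q^2)² = [[5,3],[3,2]]
Q^9 = (Q^4)²·Q = [[55,34],[34,21]]
Q^18 = (Q^9)² = [[20,175],[175,64]]
Q^37 = (Q^18)²·Q = [[173,146],[146,27]]
Q^74 = (Q^37)² = [[218,73],[73,145]]
Q^149 = (Q^74)²·Q = [[74,74],[74,0]]
Q^298 = (Q^149)² = [[2,1],[1,1]]
F_298 mod 219 = Q^298[0][1] = 1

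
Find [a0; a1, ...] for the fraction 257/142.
[1; 1, 4, 3, 1, 6]

Euclidean algorithm steps:
257 = 1 × 142 + 115
142 = 1 × 115 + 27
115 = 4 × 27 + 7
27 = 3 × 7 + 6
7 = 1 × 6 + 1
6 = 6 × 1 + 0
Continued fraction: [1; 1, 4, 3, 1, 6]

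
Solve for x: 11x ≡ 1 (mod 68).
31

gcd(11, 68) = 1, so the inverse exists.
Extended Euclidean algorithm on (68, 11):
68 = 6 × 11 + 2  ⟹  2 = (1)·68 + (-6)·11
11 = 5 × 2 + 1  ⟹  1 = (-5)·68 + (31)·11
So (31)·11 ≡ 1 (mod 68), i.e. 11^(-1) ≡ 31 (mod 68).
Check: 11 × 31 = 341 ≡ 1 (mod 68)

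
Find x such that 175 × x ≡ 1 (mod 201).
85

gcd(175, 201) = 1, so the inverse exists.
Extended Euclidean algorithm on (201, 175):
201 = 1 × 175 + 26  ⟹  26 = (1)·201 + (-1)·175
175 = 6 × 26 + 19  ⟹  19 = (-6)·201 + (7)·175
26 = 1 × 19 + 7  ⟹  7 = (7)·201 + (-8)·175
19 = 2 × 7 + 5  ⟹  5 = (-20)·201 + (23)·175
7 = 1 × 5 + 2  ⟹  2 = (27)·201 + (-31)·175
5 = 2 × 2 + 1  ⟹  1 = (-74)·201 + (85)·175
So (85)·175 ≡ 1 (mod 201), i.e. 175^(-1) ≡ 85 (mod 201).
Check: 175 × 85 = 14875 ≡ 1 (mod 201)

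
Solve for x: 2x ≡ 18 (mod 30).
x ≡ 9 (mod 15)

gcd(2, 30) = 2, which divides 18, so solutions exist.
Divide through by 2: x ≡ 9 (mod 15).
The coefficient of x is now 1, so x ≡ 9 (mod 15).
Check: 2 × 9 = 18 ≡ 18 (mod 30).
x ≡ 9 (mod 15), giving 2 solutions mod 30.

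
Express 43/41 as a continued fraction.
[1; 20, 2]

Euclidean algorithm steps:
43 = 1 × 41 + 2
41 = 20 × 2 + 1
2 = 2 × 1 + 0
Continued fraction: [1; 20, 2]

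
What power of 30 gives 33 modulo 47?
29

Baby-step giant-step with step n = ⌈√47⌉ = 7.
Baby steps 30^j mod 47 (j:value) for j=0..6: 0:1, 1:30, 2:7, 3:22, 4:2, 5:13, 6:14.
Giant-step multiplier: 30^(-7) ≡ 30^(46-7) = 30^39 ≡ 31 (mod 47).
Giant steps γ_i = 33·31^i mod 47: γ_0=33, γ_1=36, γ_2=35, γ_3=4, γ_4=30 (in table at j=1).
x = i·n + j = 4·7 + 1 = 29.
Check: 30^29 ≡ 33 (mod 47).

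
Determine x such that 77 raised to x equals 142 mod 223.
83

Baby-step giant-step with step n = ⌈√223⌉ = 15.
Baby steps 77^j mod 223 (j:value) for j=0..14: 0:1, 1:77, 2:131, 3:52, 4:213, 5:122, 6:28, 7:149, 8:100, 9:118, 10:166, 11:71, 12:115, 13:158, 14:124.
Giant-step multiplier: 77^(-15) ≡ 77^(222-15) = 77^207 ≡ 87 (mod 223).
Giant steps γ_i = 142·87^i mod 223: γ_0=142, γ_1=89, γ_2=161, γ_3=181, γ_4=137, γ_5=100 (in table at j=8).
x = i·n + j = 5·15 + 8 = 83.
Check: 77^83 ≡ 142 (mod 223).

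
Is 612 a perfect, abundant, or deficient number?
abundant

Proper divisors of 612: sum = 1 + 2 + 3 + 4 + 6 + 9 + 12 + 17 + ... + 102 + 153 + 204 + 306 (17 divisors) = 1026
Since 1026 > 612, 612 is abundant.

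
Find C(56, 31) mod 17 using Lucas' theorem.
0

Using Lucas' theorem:
Write n=56 and k=31 in base 17:
n in base 17: [3, 5]
k in base 17: [1, 14]
C(56,31) mod 17 = ∏ C(n_i, k_i) mod 17
Digit binomials (mod 17): C(3,1) = 3; C(5,14) = 0 (k_i > n_i)
Product: 3 × 0 = 0 ≡ 0 (mod 17)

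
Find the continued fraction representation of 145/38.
[3; 1, 4, 2, 3]

Euclidean algorithm steps:
145 = 3 × 38 + 31
38 = 1 × 31 + 7
31 = 4 × 7 + 3
7 = 2 × 3 + 1
3 = 3 × 1 + 0
Continued fraction: [3; 1, 4, 2, 3]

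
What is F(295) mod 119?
13

Matrix identity: Q^n = [[F_(n+1), F_n], [F_n, F_(n-1)]] with Q = [[1,1],[1,0]].
n = 295 = 100100111₂. Square-and-multiply, entries mod 119:
Q^1 = [[1,1],[1,0]]
Q^2 = (Q^1)² = [[2,1],[1,1]]
Q^4 = (Q^2)² = [[5,3],[3,2]]
Q^9 = (Q^4)²·Q = [[55,34],[34,21]]
Q^18 = (Q^9)² = [[16,85],[85,50]]
Q^36 = (Q^18)² = [[103,17],[17,86]]
Q^73 = (Q^36)²·Q = [[69,69],[69,0]]
Q^147 = (Q^73)²·Q = [[3,2],[2,1]]
Q^295 = (Q^147)²·Q = [[21,13],[13,8]]
F_295 mod 119 = Q^295[0][1] = 13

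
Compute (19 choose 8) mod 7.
3

Using Lucas' theorem:
Write n=19 and k=8 in base 7:
n in base 7: [2, 5]
k in base 7: [1, 1]
C(19,8) mod 7 = ∏ C(n_i, k_i) mod 7
Digit binomials (mod 7): C(2,1) = 2; C(5,1) = 5
Product: 2 × 5 = 10 ≡ 3 (mod 7)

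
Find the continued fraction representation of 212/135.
[1; 1, 1, 3, 19]

Euclidean algorithm steps:
212 = 1 × 135 + 77
135 = 1 × 77 + 58
77 = 1 × 58 + 19
58 = 3 × 19 + 1
19 = 19 × 1 + 0
Continued fraction: [1; 1, 1, 3, 19]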